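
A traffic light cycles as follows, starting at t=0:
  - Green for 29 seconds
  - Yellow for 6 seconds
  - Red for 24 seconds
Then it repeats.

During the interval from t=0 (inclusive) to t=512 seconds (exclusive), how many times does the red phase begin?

Cycle = 29+6+24 = 59s
red phase starts at t = k*59 + 35 for k=0,1,2,...
Need k*59+35 < 512 → k < 8.085
k ∈ {0, ..., 8} → 9 starts

Answer: 9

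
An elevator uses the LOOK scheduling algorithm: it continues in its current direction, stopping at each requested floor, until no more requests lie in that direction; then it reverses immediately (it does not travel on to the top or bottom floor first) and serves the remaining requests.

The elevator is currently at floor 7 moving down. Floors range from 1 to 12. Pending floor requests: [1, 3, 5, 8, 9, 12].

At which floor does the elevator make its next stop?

Current floor: 7, direction: down
Requests above: [8, 9, 12]
Requests below: [1, 3, 5]
Moving down and requests lie below → nearest below is max([1, 3, 5]) = 5

Answer: 5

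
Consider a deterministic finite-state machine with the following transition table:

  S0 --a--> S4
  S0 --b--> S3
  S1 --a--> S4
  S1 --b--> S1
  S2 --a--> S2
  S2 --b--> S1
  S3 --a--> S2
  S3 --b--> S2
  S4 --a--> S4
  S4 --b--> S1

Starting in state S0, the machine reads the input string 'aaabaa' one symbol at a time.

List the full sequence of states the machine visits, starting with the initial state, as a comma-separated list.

Answer: S0, S4, S4, S4, S1, S4, S4

Derivation:
Start: S0
  read 'a': S0 --a--> S4
  read 'a': S4 --a--> S4
  read 'a': S4 --a--> S4
  read 'b': S4 --b--> S1
  read 'a': S1 --a--> S4
  read 'a': S4 --a--> S4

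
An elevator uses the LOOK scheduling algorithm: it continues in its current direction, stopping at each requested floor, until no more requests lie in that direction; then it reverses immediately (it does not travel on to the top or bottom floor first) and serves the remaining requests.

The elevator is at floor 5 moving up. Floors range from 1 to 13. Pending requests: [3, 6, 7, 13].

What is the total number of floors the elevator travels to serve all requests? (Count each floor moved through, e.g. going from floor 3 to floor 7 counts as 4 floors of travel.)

Start at floor 5 moving up, LOOK stop order: [6, 7, 13, 3]
  5 → 6: |6-5| = 1, total = 1
  6 → 7: |7-6| = 1, total = 2
  7 → 13: |13-7| = 6, total = 8
  13 → 3: |3-13| = 10, total = 18

Answer: 18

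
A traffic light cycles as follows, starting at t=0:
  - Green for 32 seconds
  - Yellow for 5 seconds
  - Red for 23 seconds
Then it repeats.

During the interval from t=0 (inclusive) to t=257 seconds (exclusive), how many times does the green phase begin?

Answer: 5

Derivation:
Cycle = 32+5+23 = 60s
green phase starts at t = k*60 + 0 for k=0,1,2,...
Need k*60+0 < 257 → k < 4.283
k ∈ {0, ..., 4} → 5 starts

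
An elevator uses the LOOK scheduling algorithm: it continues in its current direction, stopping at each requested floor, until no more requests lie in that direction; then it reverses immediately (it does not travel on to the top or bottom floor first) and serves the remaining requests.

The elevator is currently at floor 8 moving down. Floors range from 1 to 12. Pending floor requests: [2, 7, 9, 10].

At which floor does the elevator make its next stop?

Answer: 7

Derivation:
Current floor: 8, direction: down
Requests above: [9, 10]
Requests below: [2, 7]
Moving down and requests lie below → nearest below is max([2, 7]) = 7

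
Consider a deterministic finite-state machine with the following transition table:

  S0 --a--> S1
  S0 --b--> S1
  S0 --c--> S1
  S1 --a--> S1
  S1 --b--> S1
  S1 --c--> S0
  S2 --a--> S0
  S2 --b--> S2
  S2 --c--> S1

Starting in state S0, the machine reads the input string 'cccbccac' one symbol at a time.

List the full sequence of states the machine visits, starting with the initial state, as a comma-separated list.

Start: S0
  read 'c': S0 --c--> S1
  read 'c': S1 --c--> S0
  read 'c': S0 --c--> S1
  read 'b': S1 --b--> S1
  read 'c': S1 --c--> S0
  read 'c': S0 --c--> S1
  read 'a': S1 --a--> S1
  read 'c': S1 --c--> S0

Answer: S0, S1, S0, S1, S1, S0, S1, S1, S0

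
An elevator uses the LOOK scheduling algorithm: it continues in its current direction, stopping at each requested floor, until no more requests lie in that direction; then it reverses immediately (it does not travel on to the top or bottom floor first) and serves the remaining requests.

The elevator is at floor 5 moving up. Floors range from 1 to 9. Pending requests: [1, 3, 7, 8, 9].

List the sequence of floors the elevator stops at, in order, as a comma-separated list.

Answer: 7, 8, 9, 3, 1

Derivation:
Current: 5, moving UP
Serve above first (ascending): [7, 8, 9]
Then reverse, serve below (descending): [3, 1]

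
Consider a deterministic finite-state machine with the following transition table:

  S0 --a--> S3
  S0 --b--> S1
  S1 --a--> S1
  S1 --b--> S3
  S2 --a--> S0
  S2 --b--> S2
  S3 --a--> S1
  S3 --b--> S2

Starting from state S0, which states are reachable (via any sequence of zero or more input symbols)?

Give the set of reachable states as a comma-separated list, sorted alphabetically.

BFS from S0:
  visit S0: S0--a-->S3 (new), S0--b-->S1 (new)
  visit S3: S3--a-->S1 (seen), S3--b-->S2 (new)
  visit S1: S1--a-->S1 (seen), S1--b-->S3 (seen)
  visit S2: S2--a-->S0 (seen), S2--b-->S2 (seen)

Answer: S0, S1, S2, S3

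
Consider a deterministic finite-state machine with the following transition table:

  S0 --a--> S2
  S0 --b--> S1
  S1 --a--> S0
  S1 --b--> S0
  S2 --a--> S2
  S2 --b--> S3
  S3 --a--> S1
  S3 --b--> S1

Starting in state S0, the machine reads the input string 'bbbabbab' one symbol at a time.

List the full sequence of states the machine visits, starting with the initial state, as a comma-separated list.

Answer: S0, S1, S0, S1, S0, S1, S0, S2, S3

Derivation:
Start: S0
  read 'b': S0 --b--> S1
  read 'b': S1 --b--> S0
  read 'b': S0 --b--> S1
  read 'a': S1 --a--> S0
  read 'b': S0 --b--> S1
  read 'b': S1 --b--> S0
  read 'a': S0 --a--> S2
  read 'b': S2 --b--> S3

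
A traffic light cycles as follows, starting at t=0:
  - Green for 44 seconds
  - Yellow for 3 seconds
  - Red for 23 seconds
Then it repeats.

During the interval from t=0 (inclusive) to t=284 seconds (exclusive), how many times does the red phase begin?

Cycle = 44+3+23 = 70s
red phase starts at t = k*70 + 47 for k=0,1,2,...
Need k*70+47 < 284 → k < 3.386
k ∈ {0, ..., 3} → 4 starts

Answer: 4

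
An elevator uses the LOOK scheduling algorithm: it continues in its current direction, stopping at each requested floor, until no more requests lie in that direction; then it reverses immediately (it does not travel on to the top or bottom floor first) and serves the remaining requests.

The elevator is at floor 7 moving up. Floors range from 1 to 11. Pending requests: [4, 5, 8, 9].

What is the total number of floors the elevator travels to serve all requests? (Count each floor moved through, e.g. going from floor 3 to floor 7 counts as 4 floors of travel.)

Start at floor 7 moving up, LOOK stop order: [8, 9, 5, 4]
  7 → 8: |8-7| = 1, total = 1
  8 → 9: |9-8| = 1, total = 2
  9 → 5: |5-9| = 4, total = 6
  5 → 4: |4-5| = 1, total = 7

Answer: 7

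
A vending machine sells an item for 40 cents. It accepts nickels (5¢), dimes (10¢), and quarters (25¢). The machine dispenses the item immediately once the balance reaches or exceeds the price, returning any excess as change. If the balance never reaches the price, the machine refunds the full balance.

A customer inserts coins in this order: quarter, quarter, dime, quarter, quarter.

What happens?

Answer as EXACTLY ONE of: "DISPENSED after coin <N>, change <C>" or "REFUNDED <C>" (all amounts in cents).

Price: 40¢
Coin 1 (quarter, 25¢): balance = 25¢
Coin 2 (quarter, 25¢): balance = 50¢
  → balance >= price → DISPENSE, change = 50 - 40 = 10¢

Answer: DISPENSED after coin 2, change 10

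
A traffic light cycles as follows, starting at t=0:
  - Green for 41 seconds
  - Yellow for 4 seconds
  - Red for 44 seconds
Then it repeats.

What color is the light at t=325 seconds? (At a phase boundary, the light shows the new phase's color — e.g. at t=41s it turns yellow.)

Answer: red

Derivation:
Cycle length = 41 + 4 + 44 = 89s
t = 325, phase_t = 325 mod 89 = 58
58 >= 45 → RED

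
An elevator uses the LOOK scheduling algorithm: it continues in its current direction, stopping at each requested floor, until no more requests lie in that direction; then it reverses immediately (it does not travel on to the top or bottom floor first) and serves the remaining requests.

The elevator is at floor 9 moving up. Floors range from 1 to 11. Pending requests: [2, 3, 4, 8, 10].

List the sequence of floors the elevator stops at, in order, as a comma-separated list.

Current: 9, moving UP
Serve above first (ascending): [10]
Then reverse, serve below (descending): [8, 4, 3, 2]

Answer: 10, 8, 4, 3, 2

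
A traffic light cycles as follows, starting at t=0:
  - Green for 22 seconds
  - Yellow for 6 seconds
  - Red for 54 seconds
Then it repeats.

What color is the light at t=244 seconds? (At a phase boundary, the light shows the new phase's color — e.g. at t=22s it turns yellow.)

Cycle length = 22 + 6 + 54 = 82s
t = 244, phase_t = 244 mod 82 = 80
80 >= 28 → RED

Answer: red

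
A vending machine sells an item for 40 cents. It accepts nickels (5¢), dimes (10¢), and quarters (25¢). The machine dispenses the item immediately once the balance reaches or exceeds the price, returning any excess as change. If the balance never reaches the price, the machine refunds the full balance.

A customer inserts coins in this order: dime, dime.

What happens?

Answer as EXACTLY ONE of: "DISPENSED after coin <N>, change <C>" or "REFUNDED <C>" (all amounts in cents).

Price: 40¢
Coin 1 (dime, 10¢): balance = 10¢
Coin 2 (dime, 10¢): balance = 20¢
All coins inserted, balance 20¢ < price 40¢ → REFUND 20¢

Answer: REFUNDED 20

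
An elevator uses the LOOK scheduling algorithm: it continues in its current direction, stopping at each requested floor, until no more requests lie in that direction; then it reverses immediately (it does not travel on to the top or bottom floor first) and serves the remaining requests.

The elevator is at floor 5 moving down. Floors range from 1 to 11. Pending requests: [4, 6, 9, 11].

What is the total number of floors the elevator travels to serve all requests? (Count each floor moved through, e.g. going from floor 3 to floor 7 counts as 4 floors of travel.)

Start at floor 5 moving down, LOOK stop order: [4, 6, 9, 11]
  5 → 4: |4-5| = 1, total = 1
  4 → 6: |6-4| = 2, total = 3
  6 → 9: |9-6| = 3, total = 6
  9 → 11: |11-9| = 2, total = 8

Answer: 8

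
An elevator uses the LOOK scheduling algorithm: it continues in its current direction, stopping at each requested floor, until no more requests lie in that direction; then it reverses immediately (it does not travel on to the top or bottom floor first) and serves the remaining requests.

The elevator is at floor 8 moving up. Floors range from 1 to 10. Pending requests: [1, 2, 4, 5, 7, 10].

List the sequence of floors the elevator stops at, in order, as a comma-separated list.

Answer: 10, 7, 5, 4, 2, 1

Derivation:
Current: 8, moving UP
Serve above first (ascending): [10]
Then reverse, serve below (descending): [7, 5, 4, 2, 1]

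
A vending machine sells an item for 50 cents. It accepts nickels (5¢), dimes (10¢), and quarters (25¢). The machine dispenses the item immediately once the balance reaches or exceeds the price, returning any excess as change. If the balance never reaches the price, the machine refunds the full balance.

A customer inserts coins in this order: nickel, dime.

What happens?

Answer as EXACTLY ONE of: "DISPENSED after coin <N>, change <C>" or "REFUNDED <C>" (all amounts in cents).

Answer: REFUNDED 15

Derivation:
Price: 50¢
Coin 1 (nickel, 5¢): balance = 5¢
Coin 2 (dime, 10¢): balance = 15¢
All coins inserted, balance 15¢ < price 50¢ → REFUND 15¢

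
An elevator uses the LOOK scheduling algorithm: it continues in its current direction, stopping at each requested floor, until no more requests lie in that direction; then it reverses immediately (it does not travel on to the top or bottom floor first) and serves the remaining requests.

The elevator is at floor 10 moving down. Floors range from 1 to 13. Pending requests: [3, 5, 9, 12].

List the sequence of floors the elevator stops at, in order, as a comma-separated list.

Answer: 9, 5, 3, 12

Derivation:
Current: 10, moving DOWN
Serve below first (descending): [9, 5, 3]
Then reverse, serve above (ascending): [12]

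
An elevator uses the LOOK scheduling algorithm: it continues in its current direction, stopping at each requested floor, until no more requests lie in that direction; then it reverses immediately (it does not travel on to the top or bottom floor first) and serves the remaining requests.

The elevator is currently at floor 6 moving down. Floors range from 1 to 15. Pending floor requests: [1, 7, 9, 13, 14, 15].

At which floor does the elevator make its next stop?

Current floor: 6, direction: down
Requests above: [7, 9, 13, 14, 15]
Requests below: [1]
Moving down and requests lie below → nearest below is max([1]) = 1

Answer: 1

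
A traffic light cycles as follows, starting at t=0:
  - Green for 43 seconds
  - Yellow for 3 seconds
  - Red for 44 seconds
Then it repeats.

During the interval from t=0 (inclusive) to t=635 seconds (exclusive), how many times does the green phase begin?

Answer: 8

Derivation:
Cycle = 43+3+44 = 90s
green phase starts at t = k*90 + 0 for k=0,1,2,...
Need k*90+0 < 635 → k < 7.056
k ∈ {0, ..., 7} → 8 starts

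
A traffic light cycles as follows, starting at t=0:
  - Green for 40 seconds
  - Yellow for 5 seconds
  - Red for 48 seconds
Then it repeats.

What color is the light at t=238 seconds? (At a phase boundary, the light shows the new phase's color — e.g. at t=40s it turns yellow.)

Cycle length = 40 + 5 + 48 = 93s
t = 238, phase_t = 238 mod 93 = 52
52 >= 45 → RED

Answer: red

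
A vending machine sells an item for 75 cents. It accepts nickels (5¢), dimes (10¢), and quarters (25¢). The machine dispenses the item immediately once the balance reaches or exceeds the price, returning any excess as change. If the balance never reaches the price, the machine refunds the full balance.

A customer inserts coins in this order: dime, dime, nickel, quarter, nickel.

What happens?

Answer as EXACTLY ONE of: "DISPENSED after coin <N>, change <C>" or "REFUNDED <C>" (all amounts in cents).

Price: 75¢
Coin 1 (dime, 10¢): balance = 10¢
Coin 2 (dime, 10¢): balance = 20¢
Coin 3 (nickel, 5¢): balance = 25¢
Coin 4 (quarter, 25¢): balance = 50¢
Coin 5 (nickel, 5¢): balance = 55¢
All coins inserted, balance 55¢ < price 75¢ → REFUND 55¢

Answer: REFUNDED 55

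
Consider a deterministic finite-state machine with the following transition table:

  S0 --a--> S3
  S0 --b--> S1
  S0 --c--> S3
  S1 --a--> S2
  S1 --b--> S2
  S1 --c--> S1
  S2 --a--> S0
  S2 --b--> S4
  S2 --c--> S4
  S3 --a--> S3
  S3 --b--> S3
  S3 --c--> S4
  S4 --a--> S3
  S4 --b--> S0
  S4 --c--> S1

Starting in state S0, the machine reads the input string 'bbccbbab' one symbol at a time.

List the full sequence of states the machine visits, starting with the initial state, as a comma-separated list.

Start: S0
  read 'b': S0 --b--> S1
  read 'b': S1 --b--> S2
  read 'c': S2 --c--> S4
  read 'c': S4 --c--> S1
  read 'b': S1 --b--> S2
  read 'b': S2 --b--> S4
  read 'a': S4 --a--> S3
  read 'b': S3 --b--> S3

Answer: S0, S1, S2, S4, S1, S2, S4, S3, S3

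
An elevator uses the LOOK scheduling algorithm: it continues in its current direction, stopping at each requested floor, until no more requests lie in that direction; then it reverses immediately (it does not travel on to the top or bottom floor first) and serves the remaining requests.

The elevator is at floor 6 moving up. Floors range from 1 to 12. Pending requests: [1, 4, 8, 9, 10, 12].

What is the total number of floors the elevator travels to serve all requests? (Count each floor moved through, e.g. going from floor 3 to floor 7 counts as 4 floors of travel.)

Answer: 17

Derivation:
Start at floor 6 moving up, LOOK stop order: [8, 9, 10, 12, 4, 1]
  6 → 8: |8-6| = 2, total = 2
  8 → 9: |9-8| = 1, total = 3
  9 → 10: |10-9| = 1, total = 4
  10 → 12: |12-10| = 2, total = 6
  12 → 4: |4-12| = 8, total = 14
  4 → 1: |1-4| = 3, total = 17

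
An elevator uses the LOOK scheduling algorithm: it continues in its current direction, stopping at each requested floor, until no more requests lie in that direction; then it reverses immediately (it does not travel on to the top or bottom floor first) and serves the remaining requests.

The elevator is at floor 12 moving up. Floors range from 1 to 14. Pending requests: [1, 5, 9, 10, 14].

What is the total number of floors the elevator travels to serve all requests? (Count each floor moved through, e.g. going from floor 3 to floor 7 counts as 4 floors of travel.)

Start at floor 12 moving up, LOOK stop order: [14, 10, 9, 5, 1]
  12 → 14: |14-12| = 2, total = 2
  14 → 10: |10-14| = 4, total = 6
  10 → 9: |9-10| = 1, total = 7
  9 → 5: |5-9| = 4, total = 11
  5 → 1: |1-5| = 4, total = 15

Answer: 15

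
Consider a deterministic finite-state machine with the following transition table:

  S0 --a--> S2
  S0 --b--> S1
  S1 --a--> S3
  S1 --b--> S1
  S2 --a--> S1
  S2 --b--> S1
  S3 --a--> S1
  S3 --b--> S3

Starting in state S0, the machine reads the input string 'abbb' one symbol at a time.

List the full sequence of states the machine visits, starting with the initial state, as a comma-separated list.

Answer: S0, S2, S1, S1, S1

Derivation:
Start: S0
  read 'a': S0 --a--> S2
  read 'b': S2 --b--> S1
  read 'b': S1 --b--> S1
  read 'b': S1 --b--> S1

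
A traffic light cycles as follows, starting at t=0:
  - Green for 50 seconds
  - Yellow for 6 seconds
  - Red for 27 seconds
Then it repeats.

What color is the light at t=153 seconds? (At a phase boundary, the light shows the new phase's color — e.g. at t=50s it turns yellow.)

Cycle length = 50 + 6 + 27 = 83s
t = 153, phase_t = 153 mod 83 = 70
70 >= 56 → RED

Answer: red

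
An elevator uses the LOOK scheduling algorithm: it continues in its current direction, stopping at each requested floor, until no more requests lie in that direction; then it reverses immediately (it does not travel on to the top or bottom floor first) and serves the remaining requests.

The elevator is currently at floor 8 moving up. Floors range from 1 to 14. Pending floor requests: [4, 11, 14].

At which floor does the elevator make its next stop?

Answer: 11

Derivation:
Current floor: 8, direction: up
Requests above: [11, 14]
Requests below: [4]
Moving up and requests lie above → nearest above is min([11, 14]) = 11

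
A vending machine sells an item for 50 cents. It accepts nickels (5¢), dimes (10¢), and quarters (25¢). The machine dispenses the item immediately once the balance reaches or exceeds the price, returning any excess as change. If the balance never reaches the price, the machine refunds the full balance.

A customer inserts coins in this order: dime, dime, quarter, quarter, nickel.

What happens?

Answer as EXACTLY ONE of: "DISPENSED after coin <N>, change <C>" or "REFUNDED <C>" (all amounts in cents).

Price: 50¢
Coin 1 (dime, 10¢): balance = 10¢
Coin 2 (dime, 10¢): balance = 20¢
Coin 3 (quarter, 25¢): balance = 45¢
Coin 4 (quarter, 25¢): balance = 70¢
  → balance >= price → DISPENSE, change = 70 - 50 = 20¢

Answer: DISPENSED after coin 4, change 20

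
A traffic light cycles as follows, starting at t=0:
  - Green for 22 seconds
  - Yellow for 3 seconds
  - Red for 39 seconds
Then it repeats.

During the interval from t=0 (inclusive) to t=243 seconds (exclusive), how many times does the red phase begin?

Cycle = 22+3+39 = 64s
red phase starts at t = k*64 + 25 for k=0,1,2,...
Need k*64+25 < 243 → k < 3.406
k ∈ {0, ..., 3} → 4 starts

Answer: 4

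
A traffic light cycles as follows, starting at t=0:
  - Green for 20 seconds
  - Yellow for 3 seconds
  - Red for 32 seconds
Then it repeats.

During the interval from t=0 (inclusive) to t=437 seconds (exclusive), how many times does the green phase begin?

Answer: 8

Derivation:
Cycle = 20+3+32 = 55s
green phase starts at t = k*55 + 0 for k=0,1,2,...
Need k*55+0 < 437 → k < 7.945
k ∈ {0, ..., 7} → 8 starts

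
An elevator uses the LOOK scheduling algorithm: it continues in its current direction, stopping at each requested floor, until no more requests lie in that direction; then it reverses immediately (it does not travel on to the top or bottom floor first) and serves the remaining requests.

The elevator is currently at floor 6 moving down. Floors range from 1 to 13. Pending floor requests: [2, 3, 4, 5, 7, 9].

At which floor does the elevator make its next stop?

Current floor: 6, direction: down
Requests above: [7, 9]
Requests below: [2, 3, 4, 5]
Moving down and requests lie below → nearest below is max([2, 3, 4, 5]) = 5

Answer: 5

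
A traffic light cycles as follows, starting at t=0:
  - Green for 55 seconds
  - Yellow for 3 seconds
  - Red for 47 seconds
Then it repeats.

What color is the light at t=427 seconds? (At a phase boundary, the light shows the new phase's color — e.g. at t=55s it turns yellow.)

Cycle length = 55 + 3 + 47 = 105s
t = 427, phase_t = 427 mod 105 = 7
7 < 55 (green end) → GREEN

Answer: green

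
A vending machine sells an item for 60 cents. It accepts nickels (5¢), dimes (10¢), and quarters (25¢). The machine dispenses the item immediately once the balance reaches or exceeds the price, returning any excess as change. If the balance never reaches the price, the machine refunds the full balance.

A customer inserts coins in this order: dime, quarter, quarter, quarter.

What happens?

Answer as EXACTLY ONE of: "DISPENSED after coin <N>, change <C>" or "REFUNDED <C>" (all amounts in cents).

Price: 60¢
Coin 1 (dime, 10¢): balance = 10¢
Coin 2 (quarter, 25¢): balance = 35¢
Coin 3 (quarter, 25¢): balance = 60¢
  → balance >= price → DISPENSE, change = 60 - 60 = 0¢

Answer: DISPENSED after coin 3, change 0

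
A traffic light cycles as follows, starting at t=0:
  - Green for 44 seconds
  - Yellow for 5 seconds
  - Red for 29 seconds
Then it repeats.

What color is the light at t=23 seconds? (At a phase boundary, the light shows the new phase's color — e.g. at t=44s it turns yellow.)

Answer: green

Derivation:
Cycle length = 44 + 5 + 29 = 78s
t = 23, phase_t = 23 mod 78 = 23
23 < 44 (green end) → GREEN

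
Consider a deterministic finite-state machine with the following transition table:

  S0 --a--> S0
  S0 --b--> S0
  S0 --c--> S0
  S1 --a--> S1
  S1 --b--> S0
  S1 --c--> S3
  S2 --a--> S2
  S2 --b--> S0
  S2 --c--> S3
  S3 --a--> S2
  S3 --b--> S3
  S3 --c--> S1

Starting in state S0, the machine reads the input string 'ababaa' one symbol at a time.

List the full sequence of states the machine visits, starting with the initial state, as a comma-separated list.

Answer: S0, S0, S0, S0, S0, S0, S0

Derivation:
Start: S0
  read 'a': S0 --a--> S0
  read 'b': S0 --b--> S0
  read 'a': S0 --a--> S0
  read 'b': S0 --b--> S0
  read 'a': S0 --a--> S0
  read 'a': S0 --a--> S0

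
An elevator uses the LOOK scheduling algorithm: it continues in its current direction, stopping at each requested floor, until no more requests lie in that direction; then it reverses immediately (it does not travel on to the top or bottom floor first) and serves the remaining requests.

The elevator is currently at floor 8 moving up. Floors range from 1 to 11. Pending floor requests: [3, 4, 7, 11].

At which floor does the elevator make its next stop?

Current floor: 8, direction: up
Requests above: [11]
Requests below: [3, 4, 7]
Moving up and requests lie above → nearest above is min([11]) = 11

Answer: 11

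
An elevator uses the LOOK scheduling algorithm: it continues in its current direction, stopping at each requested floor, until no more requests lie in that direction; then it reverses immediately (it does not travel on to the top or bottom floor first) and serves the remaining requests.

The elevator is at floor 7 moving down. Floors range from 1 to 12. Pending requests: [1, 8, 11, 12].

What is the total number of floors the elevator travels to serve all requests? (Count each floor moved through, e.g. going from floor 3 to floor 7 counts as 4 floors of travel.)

Answer: 17

Derivation:
Start at floor 7 moving down, LOOK stop order: [1, 8, 11, 12]
  7 → 1: |1-7| = 6, total = 6
  1 → 8: |8-1| = 7, total = 13
  8 → 11: |11-8| = 3, total = 16
  11 → 12: |12-11| = 1, total = 17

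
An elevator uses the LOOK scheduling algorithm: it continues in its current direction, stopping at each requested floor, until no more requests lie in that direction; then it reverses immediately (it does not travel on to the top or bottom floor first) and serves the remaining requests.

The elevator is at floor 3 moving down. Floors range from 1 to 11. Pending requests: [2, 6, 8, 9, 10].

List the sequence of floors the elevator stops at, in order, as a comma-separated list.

Answer: 2, 6, 8, 9, 10

Derivation:
Current: 3, moving DOWN
Serve below first (descending): [2]
Then reverse, serve above (ascending): [6, 8, 9, 10]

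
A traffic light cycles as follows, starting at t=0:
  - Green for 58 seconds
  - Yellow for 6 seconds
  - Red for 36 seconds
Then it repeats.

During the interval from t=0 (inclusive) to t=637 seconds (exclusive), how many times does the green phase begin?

Cycle = 58+6+36 = 100s
green phase starts at t = k*100 + 0 for k=0,1,2,...
Need k*100+0 < 637 → k < 6.370
k ∈ {0, ..., 6} → 7 starts

Answer: 7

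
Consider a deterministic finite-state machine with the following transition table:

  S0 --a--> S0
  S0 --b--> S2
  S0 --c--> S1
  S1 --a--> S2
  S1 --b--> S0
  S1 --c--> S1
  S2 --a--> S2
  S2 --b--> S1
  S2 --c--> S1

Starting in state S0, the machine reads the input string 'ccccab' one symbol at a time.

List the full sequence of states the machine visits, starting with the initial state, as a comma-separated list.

Answer: S0, S1, S1, S1, S1, S2, S1

Derivation:
Start: S0
  read 'c': S0 --c--> S1
  read 'c': S1 --c--> S1
  read 'c': S1 --c--> S1
  read 'c': S1 --c--> S1
  read 'a': S1 --a--> S2
  read 'b': S2 --b--> S1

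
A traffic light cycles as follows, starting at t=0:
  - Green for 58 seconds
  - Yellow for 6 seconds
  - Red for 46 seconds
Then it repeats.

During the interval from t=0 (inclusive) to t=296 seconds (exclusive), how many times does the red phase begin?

Answer: 3

Derivation:
Cycle = 58+6+46 = 110s
red phase starts at t = k*110 + 64 for k=0,1,2,...
Need k*110+64 < 296 → k < 2.109
k ∈ {0, ..., 2} → 3 starts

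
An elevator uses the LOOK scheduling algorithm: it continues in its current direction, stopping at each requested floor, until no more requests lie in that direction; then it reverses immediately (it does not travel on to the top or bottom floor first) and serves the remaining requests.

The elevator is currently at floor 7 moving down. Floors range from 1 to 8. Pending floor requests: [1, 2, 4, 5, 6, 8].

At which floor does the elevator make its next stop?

Answer: 6

Derivation:
Current floor: 7, direction: down
Requests above: [8]
Requests below: [1, 2, 4, 5, 6]
Moving down and requests lie below → nearest below is max([1, 2, 4, 5, 6]) = 6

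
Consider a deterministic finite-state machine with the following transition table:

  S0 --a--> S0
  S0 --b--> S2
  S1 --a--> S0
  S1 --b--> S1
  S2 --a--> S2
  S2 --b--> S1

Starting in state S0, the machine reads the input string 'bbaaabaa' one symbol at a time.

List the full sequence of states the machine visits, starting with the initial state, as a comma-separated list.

Answer: S0, S2, S1, S0, S0, S0, S2, S2, S2

Derivation:
Start: S0
  read 'b': S0 --b--> S2
  read 'b': S2 --b--> S1
  read 'a': S1 --a--> S0
  read 'a': S0 --a--> S0
  read 'a': S0 --a--> S0
  read 'b': S0 --b--> S2
  read 'a': S2 --a--> S2
  read 'a': S2 --a--> S2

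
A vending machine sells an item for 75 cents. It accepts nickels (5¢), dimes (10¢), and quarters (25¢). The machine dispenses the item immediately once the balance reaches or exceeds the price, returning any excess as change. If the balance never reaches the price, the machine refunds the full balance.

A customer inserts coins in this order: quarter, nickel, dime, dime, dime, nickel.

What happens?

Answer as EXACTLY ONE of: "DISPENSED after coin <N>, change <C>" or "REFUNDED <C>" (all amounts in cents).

Price: 75¢
Coin 1 (quarter, 25¢): balance = 25¢
Coin 2 (nickel, 5¢): balance = 30¢
Coin 3 (dime, 10¢): balance = 40¢
Coin 4 (dime, 10¢): balance = 50¢
Coin 5 (dime, 10¢): balance = 60¢
Coin 6 (nickel, 5¢): balance = 65¢
All coins inserted, balance 65¢ < price 75¢ → REFUND 65¢

Answer: REFUNDED 65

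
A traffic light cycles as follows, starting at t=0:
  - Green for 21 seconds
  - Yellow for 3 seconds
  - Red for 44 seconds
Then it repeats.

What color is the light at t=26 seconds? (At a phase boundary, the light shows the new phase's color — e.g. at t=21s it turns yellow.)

Answer: red

Derivation:
Cycle length = 21 + 3 + 44 = 68s
t = 26, phase_t = 26 mod 68 = 26
26 >= 24 → RED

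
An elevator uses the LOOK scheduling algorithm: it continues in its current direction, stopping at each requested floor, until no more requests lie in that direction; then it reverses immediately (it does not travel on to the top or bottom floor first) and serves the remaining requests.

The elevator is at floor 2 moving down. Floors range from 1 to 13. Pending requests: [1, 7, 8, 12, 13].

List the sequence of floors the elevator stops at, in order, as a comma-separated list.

Current: 2, moving DOWN
Serve below first (descending): [1]
Then reverse, serve above (ascending): [7, 8, 12, 13]

Answer: 1, 7, 8, 12, 13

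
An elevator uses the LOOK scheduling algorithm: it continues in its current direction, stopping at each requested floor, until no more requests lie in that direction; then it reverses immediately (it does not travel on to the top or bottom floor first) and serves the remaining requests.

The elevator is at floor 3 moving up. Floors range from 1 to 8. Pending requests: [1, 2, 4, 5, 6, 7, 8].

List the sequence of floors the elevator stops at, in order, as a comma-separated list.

Current: 3, moving UP
Serve above first (ascending): [4, 5, 6, 7, 8]
Then reverse, serve below (descending): [2, 1]

Answer: 4, 5, 6, 7, 8, 2, 1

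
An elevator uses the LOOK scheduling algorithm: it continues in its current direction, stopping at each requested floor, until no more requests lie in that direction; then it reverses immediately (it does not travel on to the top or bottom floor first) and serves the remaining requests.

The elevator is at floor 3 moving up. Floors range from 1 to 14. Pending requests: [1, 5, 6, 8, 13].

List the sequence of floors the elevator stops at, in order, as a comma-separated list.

Answer: 5, 6, 8, 13, 1

Derivation:
Current: 3, moving UP
Serve above first (ascending): [5, 6, 8, 13]
Then reverse, serve below (descending): [1]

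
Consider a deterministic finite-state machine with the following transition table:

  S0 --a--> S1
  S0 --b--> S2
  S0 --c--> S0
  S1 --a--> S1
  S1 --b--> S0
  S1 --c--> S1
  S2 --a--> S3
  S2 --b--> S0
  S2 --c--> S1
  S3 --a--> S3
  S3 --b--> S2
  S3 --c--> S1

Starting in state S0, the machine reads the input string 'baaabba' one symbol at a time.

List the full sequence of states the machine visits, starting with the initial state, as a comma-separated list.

Answer: S0, S2, S3, S3, S3, S2, S0, S1

Derivation:
Start: S0
  read 'b': S0 --b--> S2
  read 'a': S2 --a--> S3
  read 'a': S3 --a--> S3
  read 'a': S3 --a--> S3
  read 'b': S3 --b--> S2
  read 'b': S2 --b--> S0
  read 'a': S0 --a--> S1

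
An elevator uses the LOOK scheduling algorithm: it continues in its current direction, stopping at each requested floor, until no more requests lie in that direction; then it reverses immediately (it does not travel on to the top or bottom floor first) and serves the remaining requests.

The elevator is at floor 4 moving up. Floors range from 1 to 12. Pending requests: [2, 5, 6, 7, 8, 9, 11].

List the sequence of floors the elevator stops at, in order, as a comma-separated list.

Current: 4, moving UP
Serve above first (ascending): [5, 6, 7, 8, 9, 11]
Then reverse, serve below (descending): [2]

Answer: 5, 6, 7, 8, 9, 11, 2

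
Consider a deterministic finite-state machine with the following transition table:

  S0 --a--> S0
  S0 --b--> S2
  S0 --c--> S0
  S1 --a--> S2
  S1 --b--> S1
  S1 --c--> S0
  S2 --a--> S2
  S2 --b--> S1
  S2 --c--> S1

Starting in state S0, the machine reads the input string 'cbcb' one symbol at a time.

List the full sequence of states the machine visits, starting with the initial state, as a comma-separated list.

Start: S0
  read 'c': S0 --c--> S0
  read 'b': S0 --b--> S2
  read 'c': S2 --c--> S1
  read 'b': S1 --b--> S1

Answer: S0, S0, S2, S1, S1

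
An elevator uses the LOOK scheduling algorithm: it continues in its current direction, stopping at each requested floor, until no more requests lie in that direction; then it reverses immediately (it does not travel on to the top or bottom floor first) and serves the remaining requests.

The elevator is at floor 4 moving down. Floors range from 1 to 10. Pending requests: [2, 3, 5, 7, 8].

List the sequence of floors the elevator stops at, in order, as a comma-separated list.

Current: 4, moving DOWN
Serve below first (descending): [3, 2]
Then reverse, serve above (ascending): [5, 7, 8]

Answer: 3, 2, 5, 7, 8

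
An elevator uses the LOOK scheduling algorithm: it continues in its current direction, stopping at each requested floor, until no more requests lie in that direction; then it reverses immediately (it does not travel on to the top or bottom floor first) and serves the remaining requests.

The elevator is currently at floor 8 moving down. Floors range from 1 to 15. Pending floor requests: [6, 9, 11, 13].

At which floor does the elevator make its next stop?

Current floor: 8, direction: down
Requests above: [9, 11, 13]
Requests below: [6]
Moving down and requests lie below → nearest below is max([6]) = 6

Answer: 6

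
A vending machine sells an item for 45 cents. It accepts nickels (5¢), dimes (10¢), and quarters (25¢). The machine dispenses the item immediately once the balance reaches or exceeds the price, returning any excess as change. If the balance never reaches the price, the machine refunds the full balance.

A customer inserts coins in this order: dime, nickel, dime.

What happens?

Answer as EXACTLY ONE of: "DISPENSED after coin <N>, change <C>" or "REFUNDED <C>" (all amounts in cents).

Answer: REFUNDED 25

Derivation:
Price: 45¢
Coin 1 (dime, 10¢): balance = 10¢
Coin 2 (nickel, 5¢): balance = 15¢
Coin 3 (dime, 10¢): balance = 25¢
All coins inserted, balance 25¢ < price 45¢ → REFUND 25¢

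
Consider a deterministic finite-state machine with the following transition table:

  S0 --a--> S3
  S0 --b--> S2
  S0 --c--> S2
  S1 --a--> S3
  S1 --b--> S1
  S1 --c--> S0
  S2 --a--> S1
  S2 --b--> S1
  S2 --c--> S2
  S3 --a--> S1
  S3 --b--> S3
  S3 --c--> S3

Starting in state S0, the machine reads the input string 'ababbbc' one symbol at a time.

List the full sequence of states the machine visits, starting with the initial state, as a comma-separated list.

Answer: S0, S3, S3, S1, S1, S1, S1, S0

Derivation:
Start: S0
  read 'a': S0 --a--> S3
  read 'b': S3 --b--> S3
  read 'a': S3 --a--> S1
  read 'b': S1 --b--> S1
  read 'b': S1 --b--> S1
  read 'b': S1 --b--> S1
  read 'c': S1 --c--> S0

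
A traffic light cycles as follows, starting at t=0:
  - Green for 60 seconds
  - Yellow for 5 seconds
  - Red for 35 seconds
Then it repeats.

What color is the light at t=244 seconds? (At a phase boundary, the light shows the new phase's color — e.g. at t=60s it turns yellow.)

Answer: green

Derivation:
Cycle length = 60 + 5 + 35 = 100s
t = 244, phase_t = 244 mod 100 = 44
44 < 60 (green end) → GREEN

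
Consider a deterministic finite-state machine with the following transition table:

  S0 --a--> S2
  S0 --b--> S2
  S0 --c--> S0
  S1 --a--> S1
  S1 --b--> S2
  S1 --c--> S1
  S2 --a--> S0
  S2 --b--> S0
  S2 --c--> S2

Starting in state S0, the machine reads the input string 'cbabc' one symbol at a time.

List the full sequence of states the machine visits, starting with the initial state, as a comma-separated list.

Start: S0
  read 'c': S0 --c--> S0
  read 'b': S0 --b--> S2
  read 'a': S2 --a--> S0
  read 'b': S0 --b--> S2
  read 'c': S2 --c--> S2

Answer: S0, S0, S2, S0, S2, S2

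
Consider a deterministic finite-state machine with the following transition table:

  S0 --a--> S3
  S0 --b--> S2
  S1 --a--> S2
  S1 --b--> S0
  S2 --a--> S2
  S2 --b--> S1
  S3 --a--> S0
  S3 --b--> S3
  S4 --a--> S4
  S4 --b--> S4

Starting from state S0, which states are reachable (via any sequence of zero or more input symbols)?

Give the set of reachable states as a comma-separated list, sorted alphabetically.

Answer: S0, S1, S2, S3

Derivation:
BFS from S0:
  visit S0: S0--a-->S3 (new), S0--b-->S2 (new)
  visit S3: S3--a-->S0 (seen), S3--b-->S3 (seen)
  visit S2: S2--a-->S2 (seen), S2--b-->S1 (new)
  visit S1: S1--a-->S2 (seen), S1--b-->S0 (seen)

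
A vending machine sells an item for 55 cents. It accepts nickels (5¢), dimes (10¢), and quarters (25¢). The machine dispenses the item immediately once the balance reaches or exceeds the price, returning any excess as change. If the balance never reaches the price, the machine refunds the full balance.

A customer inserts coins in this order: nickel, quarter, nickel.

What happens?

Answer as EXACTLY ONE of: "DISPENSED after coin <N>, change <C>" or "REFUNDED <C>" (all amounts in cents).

Answer: REFUNDED 35

Derivation:
Price: 55¢
Coin 1 (nickel, 5¢): balance = 5¢
Coin 2 (quarter, 25¢): balance = 30¢
Coin 3 (nickel, 5¢): balance = 35¢
All coins inserted, balance 35¢ < price 55¢ → REFUND 35¢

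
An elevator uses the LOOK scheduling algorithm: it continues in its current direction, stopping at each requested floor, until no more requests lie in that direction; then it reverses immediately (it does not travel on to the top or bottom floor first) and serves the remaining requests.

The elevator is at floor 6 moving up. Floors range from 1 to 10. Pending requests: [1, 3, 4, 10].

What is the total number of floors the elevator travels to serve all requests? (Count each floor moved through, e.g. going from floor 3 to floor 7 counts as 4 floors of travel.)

Start at floor 6 moving up, LOOK stop order: [10, 4, 3, 1]
  6 → 10: |10-6| = 4, total = 4
  10 → 4: |4-10| = 6, total = 10
  4 → 3: |3-4| = 1, total = 11
  3 → 1: |1-3| = 2, total = 13

Answer: 13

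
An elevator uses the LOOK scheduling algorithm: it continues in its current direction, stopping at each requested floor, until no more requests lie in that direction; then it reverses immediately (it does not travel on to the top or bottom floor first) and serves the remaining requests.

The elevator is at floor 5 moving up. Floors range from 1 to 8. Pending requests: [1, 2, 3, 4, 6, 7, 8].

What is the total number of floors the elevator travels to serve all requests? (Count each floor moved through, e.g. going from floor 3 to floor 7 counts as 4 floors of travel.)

Start at floor 5 moving up, LOOK stop order: [6, 7, 8, 4, 3, 2, 1]
  5 → 6: |6-5| = 1, total = 1
  6 → 7: |7-6| = 1, total = 2
  7 → 8: |8-7| = 1, total = 3
  8 → 4: |4-8| = 4, total = 7
  4 → 3: |3-4| = 1, total = 8
  3 → 2: |2-3| = 1, total = 9
  2 → 1: |1-2| = 1, total = 10

Answer: 10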